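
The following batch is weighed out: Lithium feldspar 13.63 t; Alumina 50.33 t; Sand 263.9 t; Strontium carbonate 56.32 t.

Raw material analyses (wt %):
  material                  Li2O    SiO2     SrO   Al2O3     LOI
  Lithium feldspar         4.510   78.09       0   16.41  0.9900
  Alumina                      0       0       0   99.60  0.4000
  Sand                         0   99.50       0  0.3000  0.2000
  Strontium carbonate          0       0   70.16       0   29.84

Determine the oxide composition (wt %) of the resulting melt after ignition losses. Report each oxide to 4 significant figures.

Glass mass = 366.5 t (batch 384.2 − LOI 17.67).
Composition: Li2O 0.1677%, SiO2 74.55%, SrO 10.78%, Al2O3 14.50%

In-progress results appear with 4-significant-figure rounding as written. All internal work runs at full precision from start to finish; exactly one rounding goes into every reported value — the derived quantities, which include the totals, the four compositions, glass mass, LOI, the yield, are recomputed at full float precision, as they appear in the problem or the answer, starting from the weights at 366.5 t of glass.
Per-oxide mass from batch:
  Li2O: 13.63·0.04510 = 0.6147 t
  SiO2: 13.63·0.7809 + 263.9·0.9950 = 273.2 t
  SrO: 56.32·0.7016 = 39.51 t
  Al2O3: 13.63·0.1641 + 50.33·0.9960 + 263.9·0.003000 = 53.16 t
LOI: 13.63·0.009900 + 50.33·0.004000 + 263.9·0.002000 + 56.32·0.2984 = 17.67 t
The glass mass, total less LOI, = 384.2 − 17.67 = 366.5 t (= Σ oxide masses)
oxide / glass × 100 gives the wt %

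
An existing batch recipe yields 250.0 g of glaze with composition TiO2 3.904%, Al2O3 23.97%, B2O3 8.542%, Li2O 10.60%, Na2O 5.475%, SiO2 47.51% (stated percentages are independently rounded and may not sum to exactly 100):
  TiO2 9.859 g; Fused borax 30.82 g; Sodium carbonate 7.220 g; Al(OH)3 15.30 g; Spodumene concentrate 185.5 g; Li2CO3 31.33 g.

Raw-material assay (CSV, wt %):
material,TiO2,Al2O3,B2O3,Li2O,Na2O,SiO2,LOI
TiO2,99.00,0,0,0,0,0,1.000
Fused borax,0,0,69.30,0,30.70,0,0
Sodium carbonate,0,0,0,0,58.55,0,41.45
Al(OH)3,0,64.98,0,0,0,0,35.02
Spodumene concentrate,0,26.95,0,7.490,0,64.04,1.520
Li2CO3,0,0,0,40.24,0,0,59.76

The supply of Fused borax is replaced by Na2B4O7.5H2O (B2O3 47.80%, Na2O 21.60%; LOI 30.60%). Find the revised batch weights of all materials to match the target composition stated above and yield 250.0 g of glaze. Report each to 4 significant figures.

All arithmetic carries full float precision end to end; values along the way appear with 4-significant-figure rounding in the printout — each reported figure takes a single rounding. The derived quantities are recomputed using the weight values per 250.0 g of glass at exact precision (totals, six oxide percentages, net glass mass, yield, LOI), as quoted within the problem or the answer.
Per-oxide target masses for 250.0 g glaze:
  TiO2: 3.904% × 250.0 = 9.760 g
  Al2O3: 23.97% × 250.0 = 59.92 g
  B2O3: 8.542% × 250.0 = 21.36 g
  Li2O: 10.60% × 250.0 = 26.50 g
  Na2O: 5.475% × 250.0 = 13.69 g
  SiO2: 47.51% × 250.0 = 118.8 g
Sums-versus-targets review on the weights just shown, versus the basis set out (target by target, the sums agree up to rounding of the answer):
  TiO2: 9.859·0.9900 = 9.760 g (target 9.760 g)
  Al2O3: 15.30·0.6498 + 185.5·0.2695 = 59.93 g (target 59.92 g)
  B2O3: 44.68·0.4780 = 21.36 g (target 21.36 g)
  Li2O: 185.5·0.07490 + 31.33·0.4024 = 26.50 g (target 26.50 g)
  Na2O: 44.68·0.2160 + 6.896·0.5855 = 13.69 g (target 13.69 g)
  SiO2: 185.5·0.6404 = 118.8 g (target 118.8 g)
Auditing the glass mass value: total charge less LOI = 250.0 g (oxide target masses add up to 250.0 g; with the basis standing at 250.0 g — differing by rounding only).
Batch total: Σ batch = 293.6 g; LOI removed, Σ of batch·LOI: 43.53 g; as yield: glass ÷ batch → 85.17%.

Revised batch per 250.0 g glaze:
  TiO2: 9.859 g
  Na2B4O7.5H2O: 44.68 g
  Sodium carbonate: 6.896 g
  Al(OH)3: 15.30 g
  Spodumene concentrate: 185.5 g
  Li2CO3: 31.33 g
Total batch = 293.6 g; LOI loss = 43.53 g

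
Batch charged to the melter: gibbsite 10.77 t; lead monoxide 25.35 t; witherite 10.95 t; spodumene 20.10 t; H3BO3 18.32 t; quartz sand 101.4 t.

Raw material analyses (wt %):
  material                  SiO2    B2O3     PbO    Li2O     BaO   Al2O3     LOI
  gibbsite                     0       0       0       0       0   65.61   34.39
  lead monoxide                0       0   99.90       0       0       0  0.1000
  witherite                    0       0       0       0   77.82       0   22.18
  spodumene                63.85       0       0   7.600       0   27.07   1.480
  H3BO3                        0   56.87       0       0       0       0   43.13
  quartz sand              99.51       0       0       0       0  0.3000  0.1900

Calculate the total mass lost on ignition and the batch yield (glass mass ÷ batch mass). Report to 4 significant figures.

Mid-chain values are shown with 4-significant-digit rounding across the worked steps; each numeric step holds full precision at each step. Each reported result is rounded a single time; derived quantities are rebuilt using the weight values for 172.3 t of glass at exact precision (the yield, glass mass, totals, LOI, the six compositions), as quoted within the problem or the answer.
Loss on ignition, line by line:
  gibbsite: 10.77 × 0.3439 = 3.704 t
  lead monoxide: 25.35 × 0.001000 = 0.02535 t
  witherite: 10.95 × 0.2218 = 2.429 t
  spodumene: 20.10 × 0.01480 = 0.2975 t
  H3BO3: 18.32 × 0.4313 = 7.901 t
  quartz sand: 101.4 × 0.001900 = 0.1927 t
Total LOI = 14.55 t
Glass = batch − LOI = 186.9 − 14.55 = 172.3 t

LOI loss = 14.55 t; glass = 172.3 t; yield = 92.21%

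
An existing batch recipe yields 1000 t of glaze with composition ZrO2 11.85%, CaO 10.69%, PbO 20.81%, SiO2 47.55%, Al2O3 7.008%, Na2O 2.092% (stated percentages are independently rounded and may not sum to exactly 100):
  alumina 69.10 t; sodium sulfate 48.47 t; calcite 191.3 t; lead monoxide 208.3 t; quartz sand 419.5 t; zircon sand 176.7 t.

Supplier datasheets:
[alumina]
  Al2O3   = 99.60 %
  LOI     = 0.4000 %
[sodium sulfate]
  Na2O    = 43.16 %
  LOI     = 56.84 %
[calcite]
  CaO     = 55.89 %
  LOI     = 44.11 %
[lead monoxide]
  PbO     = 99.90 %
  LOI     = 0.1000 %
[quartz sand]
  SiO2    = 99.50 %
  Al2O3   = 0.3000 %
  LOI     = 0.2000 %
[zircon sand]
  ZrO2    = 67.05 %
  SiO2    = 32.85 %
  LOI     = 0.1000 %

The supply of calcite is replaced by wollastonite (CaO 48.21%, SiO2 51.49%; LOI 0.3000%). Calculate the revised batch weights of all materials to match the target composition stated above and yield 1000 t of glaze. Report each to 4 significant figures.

Working values are rounded off to 4 significant digits when displayed; all arithmetic runs at exact precision at each step; exactly one rounding lands on each reported figure; derived quantities, which include glass mass, the totals, yield, ignition loss, the six compositions, are recomputed at full float precision, as set out in the question or the answer, from the batch weights at 1000 t of glass.
Target masses of each oxide per 1000 t glaze:
  ZrO2: 11.85% × 1000 = 118.5 t
  CaO: 10.69% × 1000 = 106.9 t
  PbO: 20.81% × 1000 = 208.1 t
  SiO2: 47.55% × 1000 = 475.5 t
  Al2O3: 7.008% × 1000 = 70.08 t
  Na2O: 2.092% × 1000 = 20.92 t
Per-oxide balance check per the reported batch figures, versus the basis set out (summed amounts equal target values inside rounding margins):
  ZrO2: 176.7·0.6705 = 118.5 t (target 118.5 t)
  CaO: 221.7·0.4821 = 106.9 t (target 106.9 t)
  PbO: 208.3·0.9990 = 208.1 t (target 208.1 t)
  SiO2: 221.7·0.5149 + 304.8·0.9950 + 176.7·0.3285 = 475.5 t (target 475.5 t)
  Al2O3: 69.44·0.9960 + 304.8·0.003000 = 70.08 t (target 70.08 t)
  Na2O: 48.47·0.4316 = 20.92 t (target 20.92 t)
Mass balance on the glass: the batch minus its LOI: 999.9 t (oxide target masses add up to 1000 t; the stated basis being 1000 t — any gap is answer rounding).
Adding the batch up: Σ batch = 1029 t; LOI loss = Σ batch·LOI = 29.49 t; as yield: glass ÷ batch → 97.14%.

Revised batch per 1000 t glaze:
  alumina: 69.44 t
  sodium sulfate: 48.47 t
  wollastonite: 221.7 t
  lead monoxide: 208.3 t
  quartz sand: 304.8 t
  zircon sand: 176.7 t
Total batch = 1029 t; LOI loss = 29.49 t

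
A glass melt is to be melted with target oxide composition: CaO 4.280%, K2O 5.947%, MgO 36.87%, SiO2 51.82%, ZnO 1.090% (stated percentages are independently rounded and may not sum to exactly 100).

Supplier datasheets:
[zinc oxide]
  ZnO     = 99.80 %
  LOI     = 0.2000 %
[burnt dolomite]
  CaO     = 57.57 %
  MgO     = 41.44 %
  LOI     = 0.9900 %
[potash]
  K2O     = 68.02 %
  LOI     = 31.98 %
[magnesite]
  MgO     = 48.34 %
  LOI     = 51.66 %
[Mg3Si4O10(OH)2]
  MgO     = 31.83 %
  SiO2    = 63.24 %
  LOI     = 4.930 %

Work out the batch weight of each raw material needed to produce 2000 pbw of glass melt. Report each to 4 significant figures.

Batch per 2000 pbw glass melt:
  zinc oxide: 21.84 pbw
  burnt dolomite: 148.7 pbw
  potash: 174.9 pbw
  magnesite: 318.9 pbw
  Mg3Si4O10(OH)2: 1639 pbw
Total batch = 2303 pbw; LOI loss = 303.0 pbw; yield = 86.85%

The working math keeps full float precision in every operation — in-progress results are displayed, rounded to four significant figures, within the worked lines. Every reported value takes a single rounding; the derived quantities, including ignition loss, net glass mass, the totals, the five compositions, yield, are rebuilt starting from the weights for 2000 pbw of glass in full precision exactly as printed in the problem or answer text.
Per-oxide target masses for 2000 pbw glass melt:
  CaO: 4.280% × 2000 = 85.60 pbw
  K2O: 5.947% × 2000 = 118.9 pbw
  MgO: 36.87% × 2000 = 737.4 pbw
  SiO2: 51.82% × 2000 = 1036 pbw
  ZnO: 1.090% × 2000 = 21.80 pbw
Balance tally, oxide-wise, using the reported weights, on the stated basis (summed amounts equal target values inside rounding margins):
  CaO: 148.7·0.5757 = 85.61 pbw (target 85.60 pbw)
  K2O: 174.9·0.6802 = 119.0 pbw (target 118.9 pbw)
  MgO: 148.7·0.4144 + 318.9·0.4834 + 1639·0.3183 = 737.5 pbw (target 737.4 pbw)
  SiO2: 1639·0.6324 = 1037 pbw (target 1036 pbw)
  ZnO: 21.84·0.9980 = 21.80 pbw (target 21.80 pbw)
Glass-mass bookkeeping: the batch minus its LOI: 2000 pbw (the Σ of target masses is 2000 pbw; the stated basis being 2000 pbw — a pure rounding effect).
Total batch = Σ batch = 2303 pbw; LOI loss = Σ batch·LOI = 303.0 pbw; yield: glass divided by total = 86.85%.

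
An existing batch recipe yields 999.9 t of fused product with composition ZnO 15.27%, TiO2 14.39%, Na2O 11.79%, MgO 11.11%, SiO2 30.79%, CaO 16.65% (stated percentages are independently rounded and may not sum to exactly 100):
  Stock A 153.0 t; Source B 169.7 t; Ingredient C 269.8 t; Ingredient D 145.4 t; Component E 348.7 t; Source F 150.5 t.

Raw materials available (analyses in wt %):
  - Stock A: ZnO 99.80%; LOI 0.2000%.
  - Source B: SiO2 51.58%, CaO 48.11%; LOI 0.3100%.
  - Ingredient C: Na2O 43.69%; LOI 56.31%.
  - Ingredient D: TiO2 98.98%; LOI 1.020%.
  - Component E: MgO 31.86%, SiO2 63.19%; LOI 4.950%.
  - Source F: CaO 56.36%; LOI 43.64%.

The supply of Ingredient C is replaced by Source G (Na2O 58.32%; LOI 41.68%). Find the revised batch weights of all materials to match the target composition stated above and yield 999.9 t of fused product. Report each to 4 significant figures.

Working values are displayed, rounded to 4 significant figures, when written out. All arithmetic keeps full float precision at every stage; each reported figure takes just one rounding. The derived quantities (ignition loss, the yield, net glass mass, the totals, the six compositions) are recomputed from the batch weights per 999.9 t of glass at full precision exactly as printed in the problem or answer text.
Oxide-by-oxide targets in 999.9 t fused product:
  ZnO: 15.27% × 999.9 = 152.7 t
  TiO2: 14.39% × 999.9 = 143.9 t
  Na2O: 11.79% × 999.9 = 117.9 t
  MgO: 11.11% × 999.9 = 111.1 t
  SiO2: 30.79% × 999.9 = 307.9 t
  CaO: 16.65% × 999.9 = 166.5 t
Checking each oxide sum on the weights just shown, versus the basis set out (each sum matches its target mass given rounding of the digits):
  ZnO: 153.0·0.9980 = 152.7 t (target 152.7 t)
  TiO2: 145.4·0.9898 = 143.9 t (target 143.9 t)
  Na2O: 202.1·0.5832 = 117.9 t (target 117.9 t)
  MgO: 348.7·0.3186 = 111.1 t (target 111.1 t)
  SiO2: 169.7·0.5158 + 348.7·0.6319 = 307.9 t (target 307.9 t)
  CaO: 169.7·0.4811 + 150.5·0.5636 = 166.5 t (target 166.5 t)
Glass-mass sanity pass: Σ batch − LOI loss = 999.9 t (the Σ of target masses is 999.9 t; versus the stated basis of 999.9 t — differing by rounding only).
Batch total: Σ batch = 1169 t; the LOI term Σ batch·LOI equals 169.5 t; the yield ratio, glass ÷ batch: 85.51%.

Revised batch per 999.9 t fused product:
  Stock A: 153.0 t
  Source B: 169.7 t
  Source G: 202.1 t
  Ingredient D: 145.4 t
  Component E: 348.7 t
  Source F: 150.5 t
Total batch = 1169 t; LOI loss = 169.5 t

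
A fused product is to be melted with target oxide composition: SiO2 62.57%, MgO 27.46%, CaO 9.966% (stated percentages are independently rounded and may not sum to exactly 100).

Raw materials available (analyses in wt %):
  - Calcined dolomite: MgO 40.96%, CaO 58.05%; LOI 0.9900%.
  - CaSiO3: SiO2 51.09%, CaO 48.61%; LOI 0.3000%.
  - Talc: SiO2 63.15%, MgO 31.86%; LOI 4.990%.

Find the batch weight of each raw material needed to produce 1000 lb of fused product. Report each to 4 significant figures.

The intermediate values are shown rounded to 4 significant figures between the steps. The working math carries full precision from first step to last; each reported result carries a single rounding — all derived quantities, which include glass mass, the three compositions, totals, yield, LOI, are carried in full precision, as written in the problem or the answer, from the batch weights per 1000 lb of glass.
Oxide mass targets, per 1000 lb fused product:
  SiO2: 62.57% × 1000 = 625.7 lb
  MgO: 27.46% × 1000 = 274.6 lb
  CaO: 9.966% × 1000 = 99.66 lb
Verifying the oxide balance on the weights just shown, under the basis named above (each sum matches its target mass within answer rounding):
  SiO2: 185.4·0.5109 + 840.8·0.6315 = 625.7 lb (target 625.7 lb)
  MgO: 16.41·0.4096 + 840.8·0.3186 = 274.6 lb (target 274.6 lb)
  CaO: 16.41·0.5805 + 185.4·0.4861 = 99.65 lb (target 99.66 lb)
The glass-mass cross-check: whole batch net of LOI = 999.9 lb (targets for the oxides total 1000 lb; basis as stated: 1000 lb — gaps are rounding artifacts).
Batch grand total — Σ batch = 1043 lb; LOI loss = Σ batch·LOI = 42.67 lb; yield, glass over the total, = 95.91%.

Batch per 1000 lb fused product:
  Calcined dolomite: 16.41 lb
  CaSiO3: 185.4 lb
  Talc: 840.8 lb
Total batch = 1043 lb; LOI loss = 42.67 lb; yield = 95.91%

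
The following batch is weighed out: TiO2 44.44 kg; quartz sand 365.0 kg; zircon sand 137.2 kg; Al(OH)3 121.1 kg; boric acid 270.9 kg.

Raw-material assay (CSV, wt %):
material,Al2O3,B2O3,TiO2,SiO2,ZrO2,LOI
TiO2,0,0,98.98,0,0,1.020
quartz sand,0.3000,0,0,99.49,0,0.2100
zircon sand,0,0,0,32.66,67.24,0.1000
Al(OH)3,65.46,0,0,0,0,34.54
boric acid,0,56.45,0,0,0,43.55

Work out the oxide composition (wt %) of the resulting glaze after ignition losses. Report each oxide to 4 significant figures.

Glass mass = 777.5 kg (batch 938.6 − LOI 161.2).
Composition: Al2O3 10.34%, B2O3 19.67%, TiO2 5.658%, SiO2 52.47%, ZrO2 11.87%

Intermediates are printed (rounded to 4 significant figures) in the working — every computation carries full float precision end to end — each reported number sees exactly one rounding; the derived quantities are computed in full precision (yield, net glass mass, the five compositions, ignition loss, totals) starting from the weights per 777.5 kg of glass, as written in the problem or the answer.
Mass of each oxide from the mix:
  Al2O3: 365.0·0.003000 + 121.1·0.6546 = 80.37 kg
  B2O3: 270.9·0.5645 = 152.9 kg
  TiO2: 44.44·0.9898 = 43.99 kg
  SiO2: 365.0·0.9949 + 137.2·0.3266 = 407.9 kg
  ZrO2: 137.2·0.6724 = 92.25 kg
LOI: 44.44·0.01020 + 365.0·0.002100 + 137.2·0.001000 + 121.1·0.3454 + 270.9·0.4355 = 161.2 kg
Glass = total batch minus LOI = 938.6 − 161.2 = 777.5 kg (equal to the oxide-mass sum)
each oxide over glass, ×100, is wt %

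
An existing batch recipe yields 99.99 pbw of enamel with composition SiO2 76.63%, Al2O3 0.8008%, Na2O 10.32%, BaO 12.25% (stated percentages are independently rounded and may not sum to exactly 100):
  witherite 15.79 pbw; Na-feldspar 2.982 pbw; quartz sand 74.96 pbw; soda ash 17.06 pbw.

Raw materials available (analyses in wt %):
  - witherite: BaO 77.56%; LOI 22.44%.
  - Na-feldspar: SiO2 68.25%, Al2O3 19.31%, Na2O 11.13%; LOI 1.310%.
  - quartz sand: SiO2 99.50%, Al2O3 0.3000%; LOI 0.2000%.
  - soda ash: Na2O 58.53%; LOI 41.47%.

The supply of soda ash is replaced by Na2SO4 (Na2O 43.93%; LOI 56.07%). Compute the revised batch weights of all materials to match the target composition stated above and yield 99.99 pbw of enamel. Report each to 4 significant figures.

Mid-chain values are displayed rounded off to 4 significant digits at each printed step — the working math keeps exact precision at every stage; every reported value includes exactly one rounding. Derived quantities are computed in exact precision (the four compositions, totals, yield, LOI, net glass mass) starting from the weights at 99.99 pbw of glass, precisely as stated by the problem or the answer.
Target oxide masses per 99.99 pbw enamel:
  SiO2: 76.63% × 99.99 = 76.62 pbw
  Al2O3: 0.8008% × 99.99 = 0.8007 pbw
  Na2O: 10.32% × 99.99 = 10.32 pbw
  BaO: 12.25% × 99.99 = 12.25 pbw
Per-oxide balance check given the weights on record, versus the basis set out (oxide sums agree with the targets within answer rounding):
  SiO2: 2.982·0.6825 + 74.96·0.9950 = 76.62 pbw (target 76.62 pbw)
  Al2O3: 2.982·0.1931 + 74.96·0.003000 = 0.8007 pbw (target 0.8007 pbw)
  Na2O: 2.982·0.1113 + 22.73·0.4393 = 10.32 pbw (target 10.32 pbw)
  BaO: 15.79·0.7756 = 12.25 pbw (target 12.25 pbw)
The glass-mass cross-check: batch total minus LOI = 99.99 pbw (the Σ of target masses is 99.99 pbw; against the stated basis, 99.99 pbw — deltas are rounding alone).
Summing the batch: Σ batch = 116.5 pbw; Σ batch·LOI gives LOI loss = 16.48 pbw; as yield: glass ÷ batch → 85.85%.

Revised batch per 99.99 pbw enamel:
  witherite: 15.79 pbw
  Na-feldspar: 2.982 pbw
  quartz sand: 74.96 pbw
  Na2SO4: 22.73 pbw
Total batch = 116.5 pbw; LOI loss = 16.48 pbw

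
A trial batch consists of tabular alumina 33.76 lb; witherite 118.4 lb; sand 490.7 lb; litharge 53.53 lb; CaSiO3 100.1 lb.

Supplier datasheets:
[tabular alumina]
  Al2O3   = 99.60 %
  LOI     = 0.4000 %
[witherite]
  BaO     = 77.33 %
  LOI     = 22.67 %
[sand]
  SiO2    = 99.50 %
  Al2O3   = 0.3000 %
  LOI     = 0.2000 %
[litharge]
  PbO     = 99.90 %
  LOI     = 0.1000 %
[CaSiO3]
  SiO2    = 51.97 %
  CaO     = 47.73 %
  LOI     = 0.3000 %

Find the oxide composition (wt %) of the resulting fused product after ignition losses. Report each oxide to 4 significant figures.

In-progress results are displayed rounded to four significant figures alongside each step. The working math keeps full precision end to end. Every reported figure takes just one rounding. All derived quantities (net glass mass, LOI, five oxide percentages, the totals, yield) are recomputed at full precision using the weight values for 768.2 lb of glass, as quoted within the problem or answer text.
Mass of each oxide from the mix:
  SiO2: 490.7·0.9950 + 100.1·0.5197 = 540.3 lb
  CaO: 100.1·0.4773 = 47.78 lb
  BaO: 118.4·0.7733 = 91.56 lb
  Al2O3: 33.76·0.9960 + 490.7·0.003000 = 35.10 lb
  PbO: 53.53·0.9990 = 53.48 lb
LOI: 33.76·0.004000 + 118.4·0.2267 + 490.7·0.002000 + 53.53·0.001000 + 100.1·0.003000 = 28.31 lb
Glass = total batch minus LOI = 796.5 − 28.31 = 768.2 lb (= Σ oxide masses)
wt %: oxide over glass, times 100

Glass mass = 768.2 lb (batch 796.5 − LOI 28.31).
Composition: SiO2 70.33%, CaO 6.220%, BaO 11.92%, Al2O3 4.569%, PbO 6.961%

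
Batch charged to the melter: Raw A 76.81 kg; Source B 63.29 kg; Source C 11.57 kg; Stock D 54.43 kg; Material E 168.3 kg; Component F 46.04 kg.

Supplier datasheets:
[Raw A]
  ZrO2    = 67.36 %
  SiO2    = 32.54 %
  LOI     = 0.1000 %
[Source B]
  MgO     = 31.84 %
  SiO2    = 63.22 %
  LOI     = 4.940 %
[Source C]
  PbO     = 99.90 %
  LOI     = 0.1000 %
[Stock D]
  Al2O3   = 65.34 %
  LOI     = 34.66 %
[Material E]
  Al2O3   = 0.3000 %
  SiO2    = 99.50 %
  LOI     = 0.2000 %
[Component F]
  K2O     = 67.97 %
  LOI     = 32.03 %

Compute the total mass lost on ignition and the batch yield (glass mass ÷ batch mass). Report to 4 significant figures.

LOI loss = 37.16 kg; glass = 383.3 kg; yield = 91.16%

Values along the way are printed rounded to 4 significant digits in the working. All internal work maintains full precision at each step. Each reported number is rounded only once. All derived quantities (six oxide percentages, net glass mass, totals, ignition loss, the yield) are carried at exact precision from the weighed amounts for 383.3 kg of glass as written in either problem or answer.
Loss on ignition, line by line:
  Raw A: 76.81 × 0.001000 = 0.07681 kg
  Source B: 63.29 × 0.04940 = 3.127 kg
  Source C: 11.57 × 0.001000 = 0.01157 kg
  Stock D: 54.43 × 0.3466 = 18.87 kg
  Material E: 168.3 × 0.002000 = 0.3366 kg
  Component F: 46.04 × 0.3203 = 14.75 kg
Total LOI = 37.16 kg
Glass = batch − LOI = 420.4 − 37.16 = 383.3 kg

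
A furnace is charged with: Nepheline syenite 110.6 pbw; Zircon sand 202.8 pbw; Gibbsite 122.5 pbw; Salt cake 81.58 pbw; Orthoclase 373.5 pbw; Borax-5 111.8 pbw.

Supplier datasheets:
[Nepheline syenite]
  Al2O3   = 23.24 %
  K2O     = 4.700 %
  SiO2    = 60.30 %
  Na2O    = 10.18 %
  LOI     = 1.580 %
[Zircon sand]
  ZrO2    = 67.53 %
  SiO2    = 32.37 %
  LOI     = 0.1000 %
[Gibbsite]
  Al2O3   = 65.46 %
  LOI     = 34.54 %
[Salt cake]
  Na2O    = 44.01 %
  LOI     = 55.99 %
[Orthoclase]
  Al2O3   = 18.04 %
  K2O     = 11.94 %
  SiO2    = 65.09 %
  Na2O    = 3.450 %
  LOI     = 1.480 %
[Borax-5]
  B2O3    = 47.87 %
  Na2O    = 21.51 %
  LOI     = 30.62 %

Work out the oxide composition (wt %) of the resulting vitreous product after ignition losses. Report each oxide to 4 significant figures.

Glass mass = 873.1 pbw (batch 1003 − LOI 129.7).
Composition: ZrO2 15.69%, Al2O3 19.85%, K2O 5.703%, B2O3 6.130%, SiO2 43.00%, Na2O 9.632%

In-progress results are shown with 4-significant-digit rounding between the steps; the whole derivation holds exact precision from first step to last; each reported figure is rounded once only; all derived quantities (yield, six oxide percentages, totals, net glass mass, LOI) are recomputed at exact precision using the weight values at 873.1 pbw of glass, as written in problem or answer.
What the batch supplies per oxide:
  ZrO2: 202.8·0.6753 = 137.0 pbw
  Al2O3: 110.6·0.2324 + 122.5·0.6546 + 373.5·0.1804 = 173.3 pbw
  K2O: 110.6·0.04700 + 373.5·0.1194 = 49.79 pbw
  B2O3: 111.8·0.4787 = 53.52 pbw
  SiO2: 110.6·0.6030 + 202.8·0.3237 + 373.5·0.6509 = 375.4 pbw
  Na2O: 110.6·0.1018 + 81.58·0.4401 + 373.5·0.03450 + 111.8·0.2151 = 84.10 pbw
LOI: 110.6·0.01580 + 202.8·0.001000 + 122.5·0.3454 + 81.58·0.5599 + 373.5·0.01480 + 111.8·0.3062 = 129.7 pbw
Resulting glass, batch − LOI: 1003 − 129.7 = 873.1 pbw (equal to the oxide-mass sum)
wt %: oxide over glass, times 100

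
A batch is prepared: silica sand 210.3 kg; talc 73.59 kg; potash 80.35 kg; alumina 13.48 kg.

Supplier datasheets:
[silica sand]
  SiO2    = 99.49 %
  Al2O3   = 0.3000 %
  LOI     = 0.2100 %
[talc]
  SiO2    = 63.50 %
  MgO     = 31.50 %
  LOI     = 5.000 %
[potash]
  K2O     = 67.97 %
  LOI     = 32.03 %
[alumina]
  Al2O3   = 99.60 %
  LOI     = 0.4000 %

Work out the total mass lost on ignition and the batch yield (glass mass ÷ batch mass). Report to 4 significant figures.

The whole derivation holds full float precision in all steps. Values along the way are displayed, rounded to 4 significant figures, when written out; a single rounding yields each reported result; the derived quantities, which include the yield, net glass mass, four oxide percentages, ignition loss, the totals, are recomputed at full precision, as written in either problem or answer, starting from the weights per 347.8 kg of glass.
Material-by-material LOI:
  silica sand: 210.3 × 0.002100 = 0.4416 kg
  talc: 73.59 × 0.05000 = 3.680 kg
  potash: 80.35 × 0.3203 = 25.74 kg
  alumina: 13.48 × 0.004000 = 0.05392 kg
Total LOI = 29.91 kg
Glass = batch − LOI = 377.7 − 29.91 = 347.8 kg

LOI loss = 29.91 kg; glass = 347.8 kg; yield = 92.08%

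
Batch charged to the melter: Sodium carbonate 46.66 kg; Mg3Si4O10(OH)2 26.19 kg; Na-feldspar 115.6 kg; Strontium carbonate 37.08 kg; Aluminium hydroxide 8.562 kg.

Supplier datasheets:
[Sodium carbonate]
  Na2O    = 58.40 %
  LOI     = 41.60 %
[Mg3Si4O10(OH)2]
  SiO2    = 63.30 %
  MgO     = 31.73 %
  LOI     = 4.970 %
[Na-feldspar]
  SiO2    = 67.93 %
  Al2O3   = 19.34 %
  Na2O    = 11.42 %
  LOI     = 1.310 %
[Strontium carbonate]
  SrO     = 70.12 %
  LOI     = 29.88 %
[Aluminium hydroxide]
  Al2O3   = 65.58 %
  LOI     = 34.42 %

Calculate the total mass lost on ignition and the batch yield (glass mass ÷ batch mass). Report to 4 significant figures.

LOI loss = 36.25 kg; glass = 197.8 kg; yield = 84.51%

Rounding to four significant figures applies to every working value as printed. Every computation holds exact precision end to end. Each reported figure includes exactly one rounding — all derived quantities (five oxide percentages, the totals, the yield, net glass mass, ignition loss) are recomputed using the weight values for 197.8 kg of glass in exact precision, as set out in question or answer.
Ignition loss by material:
  Sodium carbonate: 46.66 × 0.4160 = 19.41 kg
  Mg3Si4O10(OH)2: 26.19 × 0.04970 = 1.302 kg
  Na-feldspar: 115.6 × 0.01310 = 1.514 kg
  Strontium carbonate: 37.08 × 0.2988 = 11.08 kg
  Aluminium hydroxide: 8.562 × 0.3442 = 2.947 kg
Total LOI = 36.25 kg
Glass = batch − LOI = 234.1 − 36.25 = 197.8 kg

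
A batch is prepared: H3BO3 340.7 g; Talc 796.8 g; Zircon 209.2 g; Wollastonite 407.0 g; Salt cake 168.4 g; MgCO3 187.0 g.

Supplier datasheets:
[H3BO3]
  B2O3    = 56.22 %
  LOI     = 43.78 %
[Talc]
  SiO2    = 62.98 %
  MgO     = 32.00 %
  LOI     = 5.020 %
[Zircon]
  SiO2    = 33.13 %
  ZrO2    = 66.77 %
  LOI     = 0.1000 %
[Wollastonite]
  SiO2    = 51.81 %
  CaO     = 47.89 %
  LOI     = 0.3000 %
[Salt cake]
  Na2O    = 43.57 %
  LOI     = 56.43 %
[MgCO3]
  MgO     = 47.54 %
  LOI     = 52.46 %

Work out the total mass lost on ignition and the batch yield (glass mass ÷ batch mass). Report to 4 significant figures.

The intermediate values are shown, rounded to 4 significant figures, in the working; the working math carries full precision in all steps — exactly one rounding lands on each reported value; the derived quantities, including totals, LOI, six oxide percentages, glass mass, yield, are computed starting from the weights for 1725 g of glass in exact precision as they appear in problem or answer.
Per-material ignition loss:
  H3BO3: 340.7 × 0.4378 = 149.2 g
  Talc: 796.8 × 0.05020 = 40.00 g
  Zircon: 209.2 × 0.001000 = 0.2092 g
  Wollastonite: 407.0 × 0.003000 = 1.221 g
  Salt cake: 168.4 × 0.5643 = 95.03 g
  MgCO3: 187.0 × 0.5246 = 98.10 g
Total LOI = 383.7 g
Glass = batch − LOI = 2109 − 383.7 = 1725 g

LOI loss = 383.7 g; glass = 1725 g; yield = 81.81%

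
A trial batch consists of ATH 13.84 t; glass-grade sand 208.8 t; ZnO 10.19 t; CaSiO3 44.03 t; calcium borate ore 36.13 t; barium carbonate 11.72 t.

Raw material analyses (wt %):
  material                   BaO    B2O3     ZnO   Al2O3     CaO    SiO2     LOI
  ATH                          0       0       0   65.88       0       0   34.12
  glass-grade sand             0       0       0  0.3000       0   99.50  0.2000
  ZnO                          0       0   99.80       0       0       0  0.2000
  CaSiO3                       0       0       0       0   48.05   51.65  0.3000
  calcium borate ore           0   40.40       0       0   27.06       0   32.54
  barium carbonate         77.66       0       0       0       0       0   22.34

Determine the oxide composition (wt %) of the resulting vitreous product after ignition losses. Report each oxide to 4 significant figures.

Rounding to four significant digits governs each in-between result as shown; the working math carries full float precision all the way through. Every reported value is rounded a single time. The derived quantities are carried from the weighed amounts per 305.0 t of glass in full precision (glass mass, LOI, yield, totals, the six compositions) precisely as stated by problem or answer.
Mass of each oxide from the mix:
  BaO: 11.72·0.7766 = 9.102 t
  B2O3: 36.13·0.4040 = 14.60 t
  ZnO: 10.19·0.9980 = 10.17 t
  Al2O3: 13.84·0.6588 + 208.8·0.003000 = 9.744 t
  CaO: 44.03·0.4805 + 36.13·0.2706 = 30.93 t
  SiO2: 208.8·0.9950 + 44.03·0.5165 = 230.5 t
LOI: 13.84·0.3412 + 208.8·0.002000 + 10.19·0.002000 + 44.03·0.003000 + 36.13·0.3254 + 11.72·0.2234 = 19.67 t
batch − LOI leaves glass = 324.7 − 19.67 = 305.0 t (equal to the oxide-mass sum)
wt % = oxide mass / glass mass × 100

Glass mass = 305.0 t (batch 324.7 − LOI 19.67).
Composition: BaO 2.984%, B2O3 4.785%, ZnO 3.334%, Al2O3 3.194%, CaO 10.14%, SiO2 75.56%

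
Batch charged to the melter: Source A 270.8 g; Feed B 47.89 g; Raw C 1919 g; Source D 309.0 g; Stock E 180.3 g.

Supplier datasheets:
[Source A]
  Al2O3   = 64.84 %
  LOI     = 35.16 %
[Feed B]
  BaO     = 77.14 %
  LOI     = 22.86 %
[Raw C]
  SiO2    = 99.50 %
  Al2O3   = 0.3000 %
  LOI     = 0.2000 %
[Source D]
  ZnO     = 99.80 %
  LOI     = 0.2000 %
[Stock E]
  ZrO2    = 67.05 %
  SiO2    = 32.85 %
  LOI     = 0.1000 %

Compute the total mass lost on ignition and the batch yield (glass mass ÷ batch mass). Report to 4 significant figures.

The intermediate values are printed (rounded to 4 significant figures) on the page; full precision is kept through the solve; each reported result undergoes a single rounding. The derived quantities, which include ignition loss, the totals, five oxide percentages, net glass mass, the yield, are recomputed at full precision, as given in the problem or the answer, starting from the weights at 2616 g of glass.
Per-material ignition loss:
  Source A: 270.8 × 0.3516 = 95.21 g
  Feed B: 47.89 × 0.2286 = 10.95 g
  Raw C: 1919 × 0.002000 = 3.838 g
  Source D: 309.0 × 0.002000 = 0.6180 g
  Stock E: 180.3 × 0.001000 = 0.1803 g
Total LOI = 110.8 g
Glass = batch − LOI = 2727 − 110.8 = 2616 g

LOI loss = 110.8 g; glass = 2616 g; yield = 95.94%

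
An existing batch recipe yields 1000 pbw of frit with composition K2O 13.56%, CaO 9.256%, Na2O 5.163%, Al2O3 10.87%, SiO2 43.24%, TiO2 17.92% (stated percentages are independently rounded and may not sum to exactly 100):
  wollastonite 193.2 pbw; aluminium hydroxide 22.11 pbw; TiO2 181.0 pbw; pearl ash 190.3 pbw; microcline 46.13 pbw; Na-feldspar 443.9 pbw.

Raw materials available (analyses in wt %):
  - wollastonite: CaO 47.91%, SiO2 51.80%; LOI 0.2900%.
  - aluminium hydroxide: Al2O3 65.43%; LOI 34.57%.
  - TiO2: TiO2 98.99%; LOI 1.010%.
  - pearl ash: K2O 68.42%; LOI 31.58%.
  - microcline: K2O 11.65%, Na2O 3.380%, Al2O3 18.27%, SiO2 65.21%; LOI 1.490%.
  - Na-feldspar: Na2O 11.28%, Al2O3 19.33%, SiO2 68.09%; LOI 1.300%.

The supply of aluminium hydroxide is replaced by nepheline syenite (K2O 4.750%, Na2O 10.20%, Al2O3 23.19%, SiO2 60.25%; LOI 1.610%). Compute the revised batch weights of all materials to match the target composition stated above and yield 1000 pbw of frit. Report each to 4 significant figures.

Intermediates are printed rounded to four significant digits when written out; the working math keeps full float precision through every step — each reported value is rounded a single time; derived quantities (yield, the totals, LOI, net glass mass, six oxide percentages) are computed using the weight values per 1000 pbw of glass at exact precision, as quoted within the question or the answer.
Target masses of each oxide per 1000 pbw frit:
  K2O: 13.56% × 1000 = 135.6 pbw
  CaO: 9.256% × 1000 = 92.56 pbw
  Na2O: 5.163% × 1000 = 51.63 pbw
  Al2O3: 10.87% × 1000 = 108.7 pbw
  SiO2: 43.24% × 1000 = 432.4 pbw
  TiO2: 17.92% × 1000 = 179.2 pbw
Balance tally, oxide-wise, on the weights just shown, for the quoted basis mass (each sum matches its target mass within answer rounding):
  K2O: 238.0·0.04750 + 172.6·0.6842 + 53.14·0.1165 = 135.6 pbw (target 135.6 pbw)
  CaO: 193.2·0.4791 = 92.56 pbw (target 92.56 pbw)
  Na2O: 238.0·0.1020 + 53.14·0.03380 + 226.6·0.1128 = 51.63 pbw (target 51.63 pbw)
  Al2O3: 238.0·0.2319 + 53.14·0.1827 + 226.6·0.1933 = 108.7 pbw (target 108.7 pbw)
  SiO2: 193.2·0.5180 + 238.0·0.6025 + 53.14·0.6521 + 226.6·0.6809 = 432.4 pbw (target 432.4 pbw)
  TiO2: 181.0·0.9899 = 179.2 pbw (target 179.2 pbw)
Glass mass check: batch Σ − ignition loss = 1000 pbw (targets for the oxides total 1000 pbw; stated basis 1000 pbw — differing by rounding only).
Whole-batch sum: Σ batch = 1065 pbw; LOI loss = Σ batch·LOI = 64.46 pbw; yield: glass divided by total = 93.94%.

Revised batch per 1000 pbw frit:
  wollastonite: 193.2 pbw
  nepheline syenite: 238.0 pbw
  TiO2: 181.0 pbw
  pearl ash: 172.6 pbw
  microcline: 53.14 pbw
  Na-feldspar: 226.6 pbw
Total batch = 1065 pbw; LOI loss = 64.46 pbw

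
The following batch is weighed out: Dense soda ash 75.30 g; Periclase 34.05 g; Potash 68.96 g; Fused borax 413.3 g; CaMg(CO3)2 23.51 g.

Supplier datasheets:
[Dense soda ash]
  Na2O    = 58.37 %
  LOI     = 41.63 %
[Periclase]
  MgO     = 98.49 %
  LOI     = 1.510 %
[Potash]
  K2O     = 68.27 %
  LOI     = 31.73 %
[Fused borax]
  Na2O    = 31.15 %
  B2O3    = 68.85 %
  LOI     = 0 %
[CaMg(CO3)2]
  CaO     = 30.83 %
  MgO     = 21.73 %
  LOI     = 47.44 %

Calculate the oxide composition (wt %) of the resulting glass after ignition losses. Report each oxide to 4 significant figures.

Mid-chain values are rounded off to 4 significant figures when quoted; every computation maintains full precision at each step. Each reported number carries a single rounding; derived quantities (five oxide percentages, ignition loss, net glass mass, the yield, the totals) are rebuilt in exact precision starting from the weights per 550.2 g of glass, as they appear in problem or answer.
Delivered oxide masses:
  K2O: 68.96·0.6827 = 47.08 g
  CaO: 23.51·0.3083 = 7.248 g
  Na2O: 75.30·0.5837 + 413.3·0.3115 = 172.7 g
  B2O3: 413.3·0.6885 = 284.6 g
  MgO: 34.05·0.9849 + 23.51·0.2173 = 38.64 g
LOI: 75.30·0.4163 + 34.05·0.01510 + 68.96·0.3173 + 23.51·0.4744 = 64.90 g
The glass mass, total less LOI, = 615.1 − 64.90 = 550.2 g (consistent with Σ oxide mass)
wt % = oxide mass / glass mass × 100

Glass mass = 550.2 g (batch 615.1 − LOI 64.90).
Composition: K2O 8.556%, CaO 1.317%, Na2O 31.39%, B2O3 51.72%, MgO 7.023%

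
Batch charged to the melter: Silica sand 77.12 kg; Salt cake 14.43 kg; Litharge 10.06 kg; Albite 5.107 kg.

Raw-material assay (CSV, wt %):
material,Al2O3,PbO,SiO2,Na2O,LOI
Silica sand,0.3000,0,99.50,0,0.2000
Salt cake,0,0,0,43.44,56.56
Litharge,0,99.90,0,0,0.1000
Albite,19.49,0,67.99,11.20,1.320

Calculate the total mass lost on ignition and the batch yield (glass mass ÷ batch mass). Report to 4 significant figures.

The intermediate values are displayed with 4-significant-figure rounding in the printout. All arithmetic holds full precision from first step to last. A single rounding finalizes every reported result — the derived quantities are computed at exact precision (totals, the four compositions, glass mass, ignition loss, the yield) using the weight values per 98.32 kg of glass, as given in problem or answer.
LOI of each material in turn:
  Silica sand: 77.12 × 0.002000 = 0.1542 kg
  Salt cake: 14.43 × 0.5656 = 8.162 kg
  Litharge: 10.06 × 0.001000 = 0.01006 kg
  Albite: 5.107 × 0.01320 = 0.06741 kg
Total LOI = 8.393 kg
Glass = batch − LOI = 106.7 − 8.393 = 98.32 kg

LOI loss = 8.393 kg; glass = 98.32 kg; yield = 92.13%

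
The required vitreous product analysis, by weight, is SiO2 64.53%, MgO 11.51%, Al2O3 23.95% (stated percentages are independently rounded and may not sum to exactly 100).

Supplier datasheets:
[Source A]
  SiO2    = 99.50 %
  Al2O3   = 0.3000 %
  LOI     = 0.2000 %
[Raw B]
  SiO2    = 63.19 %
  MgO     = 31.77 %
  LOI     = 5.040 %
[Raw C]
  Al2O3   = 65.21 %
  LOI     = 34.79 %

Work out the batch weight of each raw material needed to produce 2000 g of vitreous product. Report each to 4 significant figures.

Batch per 2000 g vitreous product:
  Source A: 836.9 g
  Raw B: 724.6 g
  Raw C: 730.7 g
Total batch = 2292 g; LOI loss = 292.4 g; yield = 87.24%

Each numeric step maintains full precision at each step — intermediates appear (rounded to 4 significant figures) between the steps; exactly one rounding is applied to every reported number; the derived quantities (three oxide percentages, glass mass, totals, ignition loss, yield) are recomputed in full float precision from the batch weights per 2000 g of glass, exactly as shown in the problem or answer text.
Target oxide masses per 2000 g vitreous product:
  SiO2: 64.53% × 2000 = 1291 g
  MgO: 11.51% × 2000 = 230.2 g
  Al2O3: 23.95% × 2000 = 479.0 g
Sums-versus-targets review given the weights on record, against the basis in use (target by target, the sums agree given rounding of the digits):
  SiO2: 836.9·0.9950 + 724.6·0.6319 = 1291 g (target 1291 g)
  MgO: 724.6·0.3177 = 230.2 g (target 230.2 g)
  Al2O3: 836.9·0.003000 + 730.7·0.6521 = 479.0 g (target 479.0 g)
Glass-mass bookkeeping: Σ batch − LOI loss = 2000 g (per-oxide target masses sum to 2000 g; against the stated basis, 2000 g — rounding explains the deltas).
Adding the batch up: Σ batch = 2292 g; the LOI term Σ batch·LOI equals 292.4 g; the yield ratio, glass ÷ batch: 87.24%.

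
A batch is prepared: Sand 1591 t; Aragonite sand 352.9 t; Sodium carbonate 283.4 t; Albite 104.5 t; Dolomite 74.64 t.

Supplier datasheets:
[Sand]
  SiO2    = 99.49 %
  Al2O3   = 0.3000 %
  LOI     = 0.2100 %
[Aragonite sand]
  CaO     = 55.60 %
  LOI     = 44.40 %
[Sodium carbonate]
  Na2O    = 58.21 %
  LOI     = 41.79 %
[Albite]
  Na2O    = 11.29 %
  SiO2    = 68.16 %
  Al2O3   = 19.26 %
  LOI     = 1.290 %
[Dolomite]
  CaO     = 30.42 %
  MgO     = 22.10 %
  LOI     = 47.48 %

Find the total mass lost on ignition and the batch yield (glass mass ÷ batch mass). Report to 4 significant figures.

Each numeric step holds full precision at each step; in-progress results are printed, rounded to four significant figures, when written out — each reported number carries a single rounding; the derived quantities are recomputed from the weighed amounts for 2091 t of glass in full float precision (the five compositions, glass mass, LOI, the totals, yield) as they appear in problem or answer.
LOI of each material in turn:
  Sand: 1591 × 0.002100 = 3.341 t
  Aragonite sand: 352.9 × 0.4440 = 156.7 t
  Sodium carbonate: 283.4 × 0.4179 = 118.4 t
  Albite: 104.5 × 0.01290 = 1.348 t
  Dolomite: 74.64 × 0.4748 = 35.44 t
Total LOI = 315.2 t
Glass = batch − LOI = 2406 − 315.2 = 2091 t

LOI loss = 315.2 t; glass = 2091 t; yield = 86.90%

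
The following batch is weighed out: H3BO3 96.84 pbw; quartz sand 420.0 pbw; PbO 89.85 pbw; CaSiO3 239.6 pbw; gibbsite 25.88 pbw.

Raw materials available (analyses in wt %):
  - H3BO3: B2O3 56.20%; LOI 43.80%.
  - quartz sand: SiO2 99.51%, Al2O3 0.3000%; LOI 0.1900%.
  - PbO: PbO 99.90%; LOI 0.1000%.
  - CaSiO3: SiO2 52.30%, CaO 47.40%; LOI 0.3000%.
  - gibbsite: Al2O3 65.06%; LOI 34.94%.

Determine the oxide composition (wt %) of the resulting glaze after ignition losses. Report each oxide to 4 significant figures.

Intermediates appear (rounded to 4 significant figures) across the worked steps. Each numeric step carries exact precision all the way through — every reported value takes just one rounding — the derived quantities are re-derived starting from the weights for 819.1 pbw of glass at full float precision (ignition loss, totals, the yield, net glass mass, the five compositions), as given in question or answer.
What the batch supplies per oxide:
  B2O3: 96.84·0.5620 = 54.42 pbw
  SiO2: 420.0·0.9951 + 239.6·0.5230 = 543.3 pbw
  CaO: 239.6·0.4740 = 113.6 pbw
  PbO: 89.85·0.9990 = 89.76 pbw
  Al2O3: 420.0·0.003000 + 25.88·0.6506 = 18.10 pbw
LOI: 96.84·0.4380 + 420.0·0.001900 + 89.85·0.001000 + 239.6·0.003000 + 25.88·0.3494 = 53.07 pbw
The glass mass, total less LOI, = 872.2 − 53.07 = 819.1 pbw (consistent with Σ oxide mass)
wt % = oxide mass / glass mass × 100

Glass mass = 819.1 pbw (batch 872.2 − LOI 53.07).
Composition: B2O3 6.644%, SiO2 66.32%, CaO 13.87%, PbO 10.96%, Al2O3 2.209%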